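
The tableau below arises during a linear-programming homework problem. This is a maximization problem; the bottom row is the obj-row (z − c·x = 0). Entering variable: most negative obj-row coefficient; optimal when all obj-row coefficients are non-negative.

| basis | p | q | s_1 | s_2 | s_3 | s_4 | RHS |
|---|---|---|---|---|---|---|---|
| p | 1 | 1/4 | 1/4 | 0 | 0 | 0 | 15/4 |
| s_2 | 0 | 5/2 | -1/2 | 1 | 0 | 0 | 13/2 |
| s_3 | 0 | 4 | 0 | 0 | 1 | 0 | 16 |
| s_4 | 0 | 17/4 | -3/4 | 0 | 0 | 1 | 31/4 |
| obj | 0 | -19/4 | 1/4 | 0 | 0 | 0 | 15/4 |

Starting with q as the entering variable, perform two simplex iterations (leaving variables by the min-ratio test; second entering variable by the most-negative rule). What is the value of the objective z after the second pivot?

19

Ratio test on column q — row 1: (15/4)/(1/4) = 15; row 2: (13/2)/(5/2) = 13/5; row 3: 16/4 = 4; row 4: (31/4)/(17/4) = 31/17. Minimum is 31/17 at row 4 (s_4 leaves); pivot element 17/4.
Pivot on row 4; the obj-row RHS becomes 15/4 − (-19/4)·(31/17) = 211/17.
Next entering variable (most negative obj-row entry -10/17): s_1.
Ratio test on column s_1 — row 1: (56/17)/(5/17) = 56/5; row 2: entry -1/17 ≤ 0; row 3: (148/17)/(12/17) = 37/3; row 4: entry -3/17 ≤ 0. Minimum is 56/5 at row 1 (p leaves); pivot element 5/17.
After the second pivot the obj-row RHS is 211/17 − (-10/17)·(56/5) = 19.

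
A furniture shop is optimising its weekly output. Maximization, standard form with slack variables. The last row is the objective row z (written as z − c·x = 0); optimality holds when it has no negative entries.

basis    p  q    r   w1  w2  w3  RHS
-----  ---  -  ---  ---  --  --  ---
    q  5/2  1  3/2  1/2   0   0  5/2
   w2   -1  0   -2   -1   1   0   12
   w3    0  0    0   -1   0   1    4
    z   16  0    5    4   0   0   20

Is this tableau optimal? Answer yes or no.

yes

Every z-row coefficient is ≥ 0, so the tableau is optimal.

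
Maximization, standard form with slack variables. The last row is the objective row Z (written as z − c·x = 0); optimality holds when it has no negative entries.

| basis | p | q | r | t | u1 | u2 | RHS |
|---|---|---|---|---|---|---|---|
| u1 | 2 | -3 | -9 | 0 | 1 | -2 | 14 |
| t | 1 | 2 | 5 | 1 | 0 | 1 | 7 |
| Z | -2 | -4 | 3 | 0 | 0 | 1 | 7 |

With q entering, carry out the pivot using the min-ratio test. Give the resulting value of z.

Ratio test on column q — row 1: entry -3 ≤ 0; row 2: 7/2 = 7/2. Minimum is 7/2 at row 2 (t leaves); pivot element 2.
Pivot on row 2; the Z-row RHS becomes 7 − (-4)·(7/2) = 21.

21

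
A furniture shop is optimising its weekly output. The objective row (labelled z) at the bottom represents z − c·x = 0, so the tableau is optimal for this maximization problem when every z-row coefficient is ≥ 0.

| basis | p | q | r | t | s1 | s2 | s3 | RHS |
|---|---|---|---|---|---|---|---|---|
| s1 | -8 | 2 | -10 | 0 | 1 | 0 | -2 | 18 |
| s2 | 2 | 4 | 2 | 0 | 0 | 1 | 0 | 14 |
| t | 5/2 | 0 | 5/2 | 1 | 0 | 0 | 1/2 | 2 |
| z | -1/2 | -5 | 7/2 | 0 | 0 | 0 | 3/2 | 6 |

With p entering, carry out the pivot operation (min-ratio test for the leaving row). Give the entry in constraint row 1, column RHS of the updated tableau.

Ratio test on column p — row 1: entry -8 ≤ 0; row 2: 14/2 = 7; row 3: 2/(5/2) = 4/5. Minimum is 4/5 at row 3 (t leaves); pivot element 5/2.
Divide row 3 by 5/2; eliminate column p from the other rows.
Row 1 update in column RHS: 18 − (-8)·(4/5) = 122/5.

122/5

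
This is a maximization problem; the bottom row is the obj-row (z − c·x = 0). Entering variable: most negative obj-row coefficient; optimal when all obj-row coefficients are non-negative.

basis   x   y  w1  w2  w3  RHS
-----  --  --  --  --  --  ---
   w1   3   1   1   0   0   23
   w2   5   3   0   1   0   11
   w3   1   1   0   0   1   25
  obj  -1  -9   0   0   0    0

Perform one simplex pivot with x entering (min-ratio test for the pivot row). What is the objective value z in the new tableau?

Ratio test on column x — row 1: 23/3 = 23/3; row 2: 11/5 = 11/5; row 3: 25/1 = 25. Minimum is 11/5 at row 2 (w2 leaves); pivot element 5.
Pivot on row 2; the obj-row RHS becomes 0 − (-1)·(11/5) = 11/5.

11/5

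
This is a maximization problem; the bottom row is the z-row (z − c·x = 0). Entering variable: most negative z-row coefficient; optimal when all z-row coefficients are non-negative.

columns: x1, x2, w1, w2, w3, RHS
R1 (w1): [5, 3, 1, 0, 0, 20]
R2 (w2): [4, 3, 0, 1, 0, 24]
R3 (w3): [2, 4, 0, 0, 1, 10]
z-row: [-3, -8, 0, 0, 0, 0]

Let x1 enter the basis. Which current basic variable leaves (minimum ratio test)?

Column x1 entries and ratios — w1: 20/5 = 4; w2: 24/4 = 6; w3: 10/2 = 5.
Smallest ratio is 4 in the row of w1, so w1 leaves.

w1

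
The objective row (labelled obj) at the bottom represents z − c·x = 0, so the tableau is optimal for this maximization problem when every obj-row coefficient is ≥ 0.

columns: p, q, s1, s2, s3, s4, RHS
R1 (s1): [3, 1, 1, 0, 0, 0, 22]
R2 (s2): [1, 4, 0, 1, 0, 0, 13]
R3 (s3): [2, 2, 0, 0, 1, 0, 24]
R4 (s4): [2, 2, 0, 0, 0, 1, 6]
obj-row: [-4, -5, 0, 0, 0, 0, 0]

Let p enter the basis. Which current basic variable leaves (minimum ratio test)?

Column p entries and ratios — s1: 22/3 = 22/3; s2: 13/1 = 13; s3: 24/2 = 12; s4: 6/2 = 3.
Smallest ratio is 3 in the row of s4, so s4 leaves.

s4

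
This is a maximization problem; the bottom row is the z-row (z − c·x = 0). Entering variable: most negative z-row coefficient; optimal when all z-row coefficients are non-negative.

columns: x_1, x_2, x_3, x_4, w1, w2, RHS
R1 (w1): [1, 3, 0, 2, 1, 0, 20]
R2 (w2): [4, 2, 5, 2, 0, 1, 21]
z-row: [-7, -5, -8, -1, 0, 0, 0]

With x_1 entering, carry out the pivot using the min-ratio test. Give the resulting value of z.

147/4

Ratio test on column x_1 — row 1: 20/1 = 20; row 2: 21/4 = 21/4. Minimum is 21/4 at row 2 (w2 leaves); pivot element 4.
Pivot on row 2; the z-row RHS becomes 0 − (-7)·(21/4) = 147/4.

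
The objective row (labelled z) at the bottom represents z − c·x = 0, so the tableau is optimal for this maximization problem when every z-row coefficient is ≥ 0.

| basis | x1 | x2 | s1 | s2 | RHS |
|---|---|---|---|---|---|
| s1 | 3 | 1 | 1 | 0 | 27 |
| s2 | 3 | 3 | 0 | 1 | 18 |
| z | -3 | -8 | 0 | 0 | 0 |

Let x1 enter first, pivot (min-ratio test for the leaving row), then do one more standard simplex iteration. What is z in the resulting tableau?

Ratio test on column x1 — row 1: 27/3 = 9; row 2: 18/3 = 6. Minimum is 6 at row 2 (s2 leaves); pivot element 3.
Pivot on row 2; the z-row RHS becomes 0 − (-3)·6 = 18.
Next entering variable (most negative z-row entry -5): x2.
Ratio test on column x2 — row 1: entry -2 ≤ 0; row 2: 6/1 = 6. Minimum is 6 at row 2 (x1 leaves); pivot element 1.
After the second pivot the z-row RHS is 18 − (-5)·6 = 48.

48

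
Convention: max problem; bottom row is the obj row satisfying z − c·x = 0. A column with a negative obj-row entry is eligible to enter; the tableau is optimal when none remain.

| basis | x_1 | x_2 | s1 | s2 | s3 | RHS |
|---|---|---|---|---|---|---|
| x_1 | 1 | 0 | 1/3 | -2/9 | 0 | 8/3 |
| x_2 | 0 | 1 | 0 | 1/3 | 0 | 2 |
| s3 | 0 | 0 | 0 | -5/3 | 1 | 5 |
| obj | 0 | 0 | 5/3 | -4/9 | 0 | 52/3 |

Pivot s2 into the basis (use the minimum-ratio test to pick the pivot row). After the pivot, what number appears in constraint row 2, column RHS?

Ratio test on column s2 — row 1: entry -2/9 ≤ 0; row 2: 2/(1/3) = 6; row 3: entry -5/3 ≤ 0. Minimum is 6 at row 2 (x_2 leaves); pivot element 1/3.
Divide row 2 by 1/3; eliminate column s2 from the other rows.
In the new row 2, the RHS entry is the old entry divided by the pivot: 2/(1/3) = 6.

6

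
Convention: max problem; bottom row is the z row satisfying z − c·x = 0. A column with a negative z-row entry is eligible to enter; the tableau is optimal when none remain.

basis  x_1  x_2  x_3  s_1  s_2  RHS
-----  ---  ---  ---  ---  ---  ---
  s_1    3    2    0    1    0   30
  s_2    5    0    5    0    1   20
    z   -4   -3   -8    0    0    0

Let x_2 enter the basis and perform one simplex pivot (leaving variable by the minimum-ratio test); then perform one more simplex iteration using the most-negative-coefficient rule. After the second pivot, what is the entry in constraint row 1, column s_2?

Ratio test on column x_2 — row 1: 30/2 = 15; row 2: entry 0 ≤ 0. Minimum is 15 at row 1 (s_1 leaves); pivot element 2.
Divide row 1 by 2; eliminate column x_2 from the other rows.
Second iteration: most negative z-row entry is -8 in column x_3, so x_3 enters.
Ratio test on column x_3 — row 1: entry 0 ≤ 0; row 2: 20/5 = 4. Minimum is 4 at row 2 (s_2 leaves); pivot element 5.
Divide row 2 by 5; eliminate column x_3 from the other rows.
After both pivots, the entry at constraint row 1, column s_2 is 0.

0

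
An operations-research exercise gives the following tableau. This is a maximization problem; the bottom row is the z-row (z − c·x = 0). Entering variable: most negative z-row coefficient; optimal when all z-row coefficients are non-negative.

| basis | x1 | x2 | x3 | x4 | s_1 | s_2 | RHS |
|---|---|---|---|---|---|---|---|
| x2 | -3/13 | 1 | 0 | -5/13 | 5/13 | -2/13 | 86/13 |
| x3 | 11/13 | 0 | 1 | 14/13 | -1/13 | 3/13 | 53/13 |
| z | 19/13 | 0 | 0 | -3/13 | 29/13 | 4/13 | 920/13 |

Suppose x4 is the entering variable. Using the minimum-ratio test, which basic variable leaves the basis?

x3

Column x4 entries and ratios — x2: -5/13 ≤ 0, skip; x3: (53/13)/(14/13) = 53/14.
Smallest ratio is 53/14 in the row of x3, so x3 leaves.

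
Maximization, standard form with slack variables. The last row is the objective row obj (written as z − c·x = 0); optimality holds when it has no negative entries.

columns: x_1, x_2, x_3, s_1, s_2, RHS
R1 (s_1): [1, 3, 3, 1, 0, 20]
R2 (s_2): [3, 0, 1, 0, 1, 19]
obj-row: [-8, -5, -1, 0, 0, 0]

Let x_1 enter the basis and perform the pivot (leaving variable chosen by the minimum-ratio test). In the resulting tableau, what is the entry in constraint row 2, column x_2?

Ratio test on column x_1 — row 1: 20/1 = 20; row 2: 19/3 = 19/3. Minimum is 19/3 at row 2 (s_2 leaves); pivot element 3.
Divide row 2 by 3; eliminate column x_1 from the other rows.
In the new row 2, the x_2 entry is the old entry divided by the pivot: 0/3 = 0.

0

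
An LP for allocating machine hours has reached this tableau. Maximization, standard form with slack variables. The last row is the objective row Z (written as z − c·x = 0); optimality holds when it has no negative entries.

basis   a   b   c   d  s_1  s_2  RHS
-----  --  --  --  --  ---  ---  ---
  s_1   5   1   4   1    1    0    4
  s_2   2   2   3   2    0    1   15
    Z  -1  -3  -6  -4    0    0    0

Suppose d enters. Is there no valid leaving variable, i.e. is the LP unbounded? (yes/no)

no

Column d has positive entries in row(s) 1, 2, so the ratio test bounds it — not unbounded.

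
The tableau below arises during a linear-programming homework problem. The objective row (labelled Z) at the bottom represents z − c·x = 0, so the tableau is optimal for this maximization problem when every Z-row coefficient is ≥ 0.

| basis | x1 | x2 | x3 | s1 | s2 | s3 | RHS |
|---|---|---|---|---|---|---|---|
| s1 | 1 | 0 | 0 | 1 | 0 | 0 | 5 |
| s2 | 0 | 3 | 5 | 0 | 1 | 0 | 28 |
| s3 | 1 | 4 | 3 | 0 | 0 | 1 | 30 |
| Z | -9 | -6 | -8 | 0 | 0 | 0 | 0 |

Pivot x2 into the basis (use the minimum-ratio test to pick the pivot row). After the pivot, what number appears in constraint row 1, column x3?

0

Ratio test on column x2 — row 1: entry 0 ≤ 0; row 2: 28/3 = 28/3; row 3: 30/4 = 15/2. Minimum is 15/2 at row 3 (s3 leaves); pivot element 4.
Divide row 3 by 4; eliminate column x2 from the other rows.
Row 1 update in column x3: 0 − 0·(3/4) = 0.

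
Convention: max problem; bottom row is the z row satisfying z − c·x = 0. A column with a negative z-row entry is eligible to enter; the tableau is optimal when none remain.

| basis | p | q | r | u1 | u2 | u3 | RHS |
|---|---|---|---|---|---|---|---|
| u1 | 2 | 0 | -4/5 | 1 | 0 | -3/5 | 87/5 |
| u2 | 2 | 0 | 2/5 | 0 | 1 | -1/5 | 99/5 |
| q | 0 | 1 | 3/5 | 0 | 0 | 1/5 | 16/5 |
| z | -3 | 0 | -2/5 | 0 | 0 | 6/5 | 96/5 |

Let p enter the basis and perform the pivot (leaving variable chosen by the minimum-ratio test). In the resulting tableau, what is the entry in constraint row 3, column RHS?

16/5

Ratio test on column p — row 1: (87/5)/2 = 87/10; row 2: (99/5)/2 = 99/10; row 3: entry 0 ≤ 0. Minimum is 87/10 at row 1 (u1 leaves); pivot element 2.
Divide row 1 by 2; eliminate column p from the other rows.
Row 3 update in column RHS: 16/5 − 0·(87/10) = 16/5.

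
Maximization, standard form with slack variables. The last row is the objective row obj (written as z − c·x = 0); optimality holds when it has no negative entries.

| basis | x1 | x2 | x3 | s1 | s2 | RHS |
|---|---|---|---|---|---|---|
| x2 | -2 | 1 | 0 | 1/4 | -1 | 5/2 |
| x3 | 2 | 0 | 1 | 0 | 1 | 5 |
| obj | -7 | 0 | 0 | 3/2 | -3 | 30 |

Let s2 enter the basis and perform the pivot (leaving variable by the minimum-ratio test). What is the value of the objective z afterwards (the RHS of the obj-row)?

45

Ratio test on column s2 — row 1: entry -1 ≤ 0; row 2: 5/1 = 5. Minimum is 5 at row 2 (x3 leaves); pivot element 1.
Pivot on row 2; the obj-row RHS becomes 30 − (-3)·5 = 45.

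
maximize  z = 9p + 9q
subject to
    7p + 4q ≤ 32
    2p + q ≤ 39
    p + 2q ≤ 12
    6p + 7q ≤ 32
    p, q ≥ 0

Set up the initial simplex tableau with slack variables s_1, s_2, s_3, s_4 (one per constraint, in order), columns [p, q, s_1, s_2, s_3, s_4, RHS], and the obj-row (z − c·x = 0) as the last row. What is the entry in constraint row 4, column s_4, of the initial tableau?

1

Slack s_4 belongs to constraint 4; its column is the unit vector e_4, so the entry in row 4 is 1.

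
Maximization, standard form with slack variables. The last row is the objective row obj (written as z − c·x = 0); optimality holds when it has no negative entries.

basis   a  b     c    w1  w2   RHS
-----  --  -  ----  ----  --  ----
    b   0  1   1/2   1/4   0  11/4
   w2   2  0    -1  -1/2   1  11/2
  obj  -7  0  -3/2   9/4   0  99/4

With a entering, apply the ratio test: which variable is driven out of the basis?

Column a entries and ratios — b: 0 ≤ 0, skip; w2: (11/2)/2 = 11/4.
Smallest ratio is 11/4 in the row of w2, so w2 leaves.

w2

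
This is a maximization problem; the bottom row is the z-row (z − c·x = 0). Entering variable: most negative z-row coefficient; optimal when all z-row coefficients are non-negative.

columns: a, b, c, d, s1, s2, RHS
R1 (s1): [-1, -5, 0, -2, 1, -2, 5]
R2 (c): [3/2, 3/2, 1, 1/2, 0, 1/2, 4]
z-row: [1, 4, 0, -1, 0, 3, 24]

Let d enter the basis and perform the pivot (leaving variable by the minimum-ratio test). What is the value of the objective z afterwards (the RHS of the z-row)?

32

Ratio test on column d — row 1: entry -2 ≤ 0; row 2: 4/(1/2) = 8. Minimum is 8 at row 2 (c leaves); pivot element 1/2.
Pivot on row 2; the z-row RHS becomes 24 − (-1)·8 = 32.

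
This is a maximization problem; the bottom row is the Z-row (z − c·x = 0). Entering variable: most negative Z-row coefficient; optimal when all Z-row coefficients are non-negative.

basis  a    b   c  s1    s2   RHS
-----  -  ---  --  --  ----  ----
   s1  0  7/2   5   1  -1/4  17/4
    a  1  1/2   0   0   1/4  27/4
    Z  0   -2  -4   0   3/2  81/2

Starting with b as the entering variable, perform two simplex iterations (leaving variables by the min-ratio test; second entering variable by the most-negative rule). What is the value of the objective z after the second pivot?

Ratio test on column b — row 1: (17/4)/(7/2) = 17/14; row 2: (27/4)/(1/2) = 27/2. Minimum is 17/14 at row 1 (s1 leaves); pivot element 7/2.
Pivot on row 1; the Z-row RHS becomes 81/2 − (-2)·(17/14) = 601/14.
Next entering variable (most negative Z-row entry -8/7): c.
Ratio test on column c — row 1: (17/14)/(10/7) = 17/20; row 2: entry -5/7 ≤ 0. Minimum is 17/20 at row 1 (b leaves); pivot element 10/7.
After the second pivot the Z-row RHS is 601/14 − (-8/7)·(17/20) = 439/10.

439/10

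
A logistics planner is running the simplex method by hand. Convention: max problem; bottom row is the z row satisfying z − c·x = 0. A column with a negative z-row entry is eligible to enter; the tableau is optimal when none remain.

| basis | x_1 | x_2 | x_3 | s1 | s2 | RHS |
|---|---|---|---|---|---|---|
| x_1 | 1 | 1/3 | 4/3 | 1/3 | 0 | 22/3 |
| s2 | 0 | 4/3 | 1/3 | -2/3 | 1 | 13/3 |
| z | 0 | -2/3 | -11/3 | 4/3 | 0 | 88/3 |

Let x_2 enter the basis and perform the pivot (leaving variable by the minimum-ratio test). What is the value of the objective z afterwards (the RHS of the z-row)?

63/2

Ratio test on column x_2 — row 1: (22/3)/(1/3) = 22; row 2: (13/3)/(4/3) = 13/4. Minimum is 13/4 at row 2 (s2 leaves); pivot element 4/3.
Pivot on row 2; the z-row RHS becomes 88/3 − (-2/3)·(13/4) = 63/2.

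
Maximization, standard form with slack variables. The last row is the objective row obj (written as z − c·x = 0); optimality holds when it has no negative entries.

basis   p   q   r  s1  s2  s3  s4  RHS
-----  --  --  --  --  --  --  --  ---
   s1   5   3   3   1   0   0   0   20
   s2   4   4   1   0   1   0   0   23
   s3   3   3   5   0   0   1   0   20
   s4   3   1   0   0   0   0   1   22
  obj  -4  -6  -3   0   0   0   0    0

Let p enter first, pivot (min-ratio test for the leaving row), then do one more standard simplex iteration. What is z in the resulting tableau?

Ratio test on column p — row 1: 20/5 = 4; row 2: 23/4 = 23/4; row 3: 20/3 = 20/3; row 4: 22/3 = 22/3. Minimum is 4 at row 1 (s1 leaves); pivot element 5.
Pivot on row 1; the obj-row RHS becomes 0 − (-4)·4 = 16.
Next entering variable (most negative obj-row entry -18/5): q.
Ratio test on column q — row 1: 4/(3/5) = 20/3; row 2: 7/(8/5) = 35/8; row 3: 8/(6/5) = 20/3; row 4: entry -4/5 ≤ 0. Minimum is 35/8 at row 2 (s2 leaves); pivot element 8/5.
After the second pivot the obj-row RHS is 16 − (-18/5)·(35/8) = 127/4.

127/4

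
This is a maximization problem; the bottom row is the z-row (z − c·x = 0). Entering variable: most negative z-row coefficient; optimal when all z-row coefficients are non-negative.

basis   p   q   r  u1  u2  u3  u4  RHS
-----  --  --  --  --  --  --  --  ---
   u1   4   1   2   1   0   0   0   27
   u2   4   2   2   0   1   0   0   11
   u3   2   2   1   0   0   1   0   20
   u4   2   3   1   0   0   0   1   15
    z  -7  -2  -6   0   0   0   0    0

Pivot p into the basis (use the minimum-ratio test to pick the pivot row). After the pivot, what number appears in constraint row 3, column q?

1

Ratio test on column p — row 1: 27/4 = 27/4; row 2: 11/4 = 11/4; row 3: 20/2 = 10; row 4: 15/2 = 15/2. Minimum is 11/4 at row 2 (u2 leaves); pivot element 4.
Divide row 2 by 4; eliminate column p from the other rows.
Row 3 update in column q: 2 − 2·(1/2) = 1.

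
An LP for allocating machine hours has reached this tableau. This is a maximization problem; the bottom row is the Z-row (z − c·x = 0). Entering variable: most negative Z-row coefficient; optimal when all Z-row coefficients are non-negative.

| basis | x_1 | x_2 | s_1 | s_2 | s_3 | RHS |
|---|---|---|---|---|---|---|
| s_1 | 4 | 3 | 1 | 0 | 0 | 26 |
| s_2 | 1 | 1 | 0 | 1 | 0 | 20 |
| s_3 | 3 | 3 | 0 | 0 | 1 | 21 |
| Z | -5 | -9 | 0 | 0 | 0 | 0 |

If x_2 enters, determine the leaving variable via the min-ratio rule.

Column x_2 entries and ratios — s_1: 26/3 = 26/3; s_2: 20/1 = 20; s_3: 21/3 = 7.
Smallest ratio is 7 in the row of s_3, so s_3 leaves.

s_3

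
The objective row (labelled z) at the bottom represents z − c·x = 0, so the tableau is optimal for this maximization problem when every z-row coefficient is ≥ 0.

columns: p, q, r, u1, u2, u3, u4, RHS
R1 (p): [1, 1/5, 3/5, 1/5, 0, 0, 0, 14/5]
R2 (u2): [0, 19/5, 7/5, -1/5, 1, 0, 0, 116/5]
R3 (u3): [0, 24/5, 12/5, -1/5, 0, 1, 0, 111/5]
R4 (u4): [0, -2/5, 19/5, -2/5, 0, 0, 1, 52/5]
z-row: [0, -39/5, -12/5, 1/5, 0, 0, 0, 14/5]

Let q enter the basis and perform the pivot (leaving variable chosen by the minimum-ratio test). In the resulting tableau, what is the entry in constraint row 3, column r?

Ratio test on column q — row 1: (14/5)/(1/5) = 14; row 2: (116/5)/(19/5) = 116/19; row 3: (111/5)/(24/5) = 37/8; row 4: entry -2/5 ≤ 0. Minimum is 37/8 at row 3 (u3 leaves); pivot element 24/5.
Divide row 3 by 24/5; eliminate column q from the other rows.
In the new row 3, the r entry is the old entry divided by the pivot: (12/5)/(24/5) = 1/2.

1/2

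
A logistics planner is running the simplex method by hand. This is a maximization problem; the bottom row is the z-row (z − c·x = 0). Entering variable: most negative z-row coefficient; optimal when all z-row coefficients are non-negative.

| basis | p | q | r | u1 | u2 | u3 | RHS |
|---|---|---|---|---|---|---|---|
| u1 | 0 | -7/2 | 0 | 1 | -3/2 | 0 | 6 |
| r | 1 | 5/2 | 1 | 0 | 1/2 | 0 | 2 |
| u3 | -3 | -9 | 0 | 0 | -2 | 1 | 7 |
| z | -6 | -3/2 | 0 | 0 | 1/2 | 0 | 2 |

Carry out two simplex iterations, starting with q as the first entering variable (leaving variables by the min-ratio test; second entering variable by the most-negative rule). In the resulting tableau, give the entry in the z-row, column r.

Ratio test on column q — row 1: entry -7/2 ≤ 0; row 2: 2/(5/2) = 4/5; row 3: entry -9 ≤ 0. Minimum is 4/5 at row 2 (r leaves); pivot element 5/2.
Divide row 2 by 5/2; eliminate column q from the other rows.
Second iteration: most negative z-row entry is -27/5 in column p, so p enters.
Ratio test on column p — row 1: (44/5)/(7/5) = 44/7; row 2: (4/5)/(2/5) = 2; row 3: (71/5)/(3/5) = 71/3. Minimum is 2 at row 2 (q leaves); pivot element 2/5.
Divide row 2 by 2/5; eliminate column p from the other rows.
After both pivots, the entry at the z-row, column r is 6.

6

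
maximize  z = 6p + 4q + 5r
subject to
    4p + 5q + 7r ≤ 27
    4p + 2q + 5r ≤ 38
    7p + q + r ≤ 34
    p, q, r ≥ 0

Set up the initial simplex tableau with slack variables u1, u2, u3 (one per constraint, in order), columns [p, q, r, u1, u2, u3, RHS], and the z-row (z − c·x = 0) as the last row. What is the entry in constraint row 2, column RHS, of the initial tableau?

38

The RHS of constraint 2 is b_2 = 38.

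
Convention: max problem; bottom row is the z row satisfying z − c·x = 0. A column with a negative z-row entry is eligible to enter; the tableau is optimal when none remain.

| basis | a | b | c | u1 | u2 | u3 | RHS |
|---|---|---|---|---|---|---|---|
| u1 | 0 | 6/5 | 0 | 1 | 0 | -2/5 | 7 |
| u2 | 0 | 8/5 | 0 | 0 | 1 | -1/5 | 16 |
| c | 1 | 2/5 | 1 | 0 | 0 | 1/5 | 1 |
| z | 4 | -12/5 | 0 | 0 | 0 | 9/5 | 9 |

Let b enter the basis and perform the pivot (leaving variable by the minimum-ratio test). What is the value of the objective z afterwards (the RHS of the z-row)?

15

Ratio test on column b — row 1: 7/(6/5) = 35/6; row 2: 16/(8/5) = 10; row 3: 1/(2/5) = 5/2. Minimum is 5/2 at row 3 (c leaves); pivot element 2/5.
Pivot on row 3; the z-row RHS becomes 9 − (-12/5)·(5/2) = 15.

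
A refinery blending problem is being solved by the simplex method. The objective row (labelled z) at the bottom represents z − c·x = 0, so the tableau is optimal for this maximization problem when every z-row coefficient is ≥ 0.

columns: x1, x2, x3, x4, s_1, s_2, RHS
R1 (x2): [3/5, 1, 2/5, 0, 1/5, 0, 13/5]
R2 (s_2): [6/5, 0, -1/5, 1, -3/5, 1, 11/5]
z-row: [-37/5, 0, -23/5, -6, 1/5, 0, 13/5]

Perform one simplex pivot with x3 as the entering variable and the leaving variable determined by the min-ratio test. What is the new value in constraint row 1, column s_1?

1/2

Ratio test on column x3 — row 1: (13/5)/(2/5) = 13/2; row 2: entry -1/5 ≤ 0. Minimum is 13/2 at row 1 (x2 leaves); pivot element 2/5.
Divide row 1 by 2/5; eliminate column x3 from the other rows.
In the new row 1, the s_1 entry is the old entry divided by the pivot: (1/5)/(2/5) = 1/2.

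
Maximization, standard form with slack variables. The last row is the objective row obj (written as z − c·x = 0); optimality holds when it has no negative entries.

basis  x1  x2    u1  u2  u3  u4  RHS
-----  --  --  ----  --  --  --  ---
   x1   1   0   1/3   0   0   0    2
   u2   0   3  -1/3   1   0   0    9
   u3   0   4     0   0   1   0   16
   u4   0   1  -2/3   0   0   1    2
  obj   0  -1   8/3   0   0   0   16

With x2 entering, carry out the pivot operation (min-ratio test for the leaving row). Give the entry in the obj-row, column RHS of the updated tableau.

18

Ratio test on column x2 — row 1: entry 0 ≤ 0; row 2: 9/3 = 3; row 3: 16/4 = 4; row 4: 2/1 = 2. Minimum is 2 at row 4 (u4 leaves); pivot element 1.
Divide row 4 by 1; eliminate column x2 from the other rows.
obj-row update in column RHS: 16 − (-1)·2 = 18.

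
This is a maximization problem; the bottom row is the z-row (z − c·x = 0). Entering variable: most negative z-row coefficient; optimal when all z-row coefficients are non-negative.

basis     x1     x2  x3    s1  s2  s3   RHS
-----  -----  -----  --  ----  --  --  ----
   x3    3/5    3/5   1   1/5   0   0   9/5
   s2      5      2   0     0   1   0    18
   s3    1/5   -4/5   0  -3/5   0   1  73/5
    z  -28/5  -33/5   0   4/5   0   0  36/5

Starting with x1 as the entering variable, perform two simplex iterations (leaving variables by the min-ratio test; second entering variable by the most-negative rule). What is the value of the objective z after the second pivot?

27

Ratio test on column x1 — row 1: (9/5)/(3/5) = 3; row 2: 18/5 = 18/5; row 3: (73/5)/(1/5) = 73. Minimum is 3 at row 1 (x3 leaves); pivot element 3/5.
Pivot on row 1; the z-row RHS becomes 36/5 − (-28/5)·3 = 24.
Next entering variable (most negative z-row entry -1): x2.
Ratio test on column x2 — row 1: 3/1 = 3; row 2: entry -3 ≤ 0; row 3: entry -1 ≤ 0. Minimum is 3 at row 1 (x1 leaves); pivot element 1.
After the second pivot the z-row RHS is 24 − (-1)·3 = 27.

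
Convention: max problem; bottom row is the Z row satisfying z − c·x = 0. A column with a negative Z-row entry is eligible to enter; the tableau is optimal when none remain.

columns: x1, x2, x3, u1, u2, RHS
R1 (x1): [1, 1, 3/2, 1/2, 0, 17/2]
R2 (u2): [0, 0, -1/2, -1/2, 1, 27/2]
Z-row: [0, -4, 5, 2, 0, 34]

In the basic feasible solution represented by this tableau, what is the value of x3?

x3 is not in the basis, so in the current basic feasible solution x3 = 0.

0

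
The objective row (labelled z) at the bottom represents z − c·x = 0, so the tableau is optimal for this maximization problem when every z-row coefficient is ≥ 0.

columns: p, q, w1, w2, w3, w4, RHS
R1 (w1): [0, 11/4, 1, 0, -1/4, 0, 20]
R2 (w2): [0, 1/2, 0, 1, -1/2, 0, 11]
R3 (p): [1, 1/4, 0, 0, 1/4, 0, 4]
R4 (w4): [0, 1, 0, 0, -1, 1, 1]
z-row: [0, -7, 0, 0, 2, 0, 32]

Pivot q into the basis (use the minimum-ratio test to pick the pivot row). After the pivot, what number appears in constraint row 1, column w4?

Ratio test on column q — row 1: 20/(11/4) = 80/11; row 2: 11/(1/2) = 22; row 3: 4/(1/4) = 16; row 4: 1/1 = 1. Minimum is 1 at row 4 (w4 leaves); pivot element 1.
Divide row 4 by 1; eliminate column q from the other rows.
Row 1 update in column w4: 0 − (11/4)·1 = -11/4.

-11/4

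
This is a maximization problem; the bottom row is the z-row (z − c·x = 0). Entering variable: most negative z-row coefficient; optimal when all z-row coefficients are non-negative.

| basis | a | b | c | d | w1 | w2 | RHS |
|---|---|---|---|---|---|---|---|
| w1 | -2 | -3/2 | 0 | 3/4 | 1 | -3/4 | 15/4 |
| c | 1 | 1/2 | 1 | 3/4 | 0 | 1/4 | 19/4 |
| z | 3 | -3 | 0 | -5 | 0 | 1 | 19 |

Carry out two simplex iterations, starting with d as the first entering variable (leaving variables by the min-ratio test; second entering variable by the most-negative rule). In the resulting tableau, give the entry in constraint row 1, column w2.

0

Ratio test on column d — row 1: (15/4)/(3/4) = 5; row 2: (19/4)/(3/4) = 19/3. Minimum is 5 at row 1 (w1 leaves); pivot element 3/4.
Divide row 1 by 3/4; eliminate column d from the other rows.
Second iteration: most negative z-row entry is -13 in column b, so b enters.
Ratio test on column b — row 1: entry -2 ≤ 0; row 2: 1/2 = 1/2. Minimum is 1/2 at row 2 (c leaves); pivot element 2.
Divide row 2 by 2; eliminate column b from the other rows.
After both pivots, the entry at constraint row 1, column w2 is 0.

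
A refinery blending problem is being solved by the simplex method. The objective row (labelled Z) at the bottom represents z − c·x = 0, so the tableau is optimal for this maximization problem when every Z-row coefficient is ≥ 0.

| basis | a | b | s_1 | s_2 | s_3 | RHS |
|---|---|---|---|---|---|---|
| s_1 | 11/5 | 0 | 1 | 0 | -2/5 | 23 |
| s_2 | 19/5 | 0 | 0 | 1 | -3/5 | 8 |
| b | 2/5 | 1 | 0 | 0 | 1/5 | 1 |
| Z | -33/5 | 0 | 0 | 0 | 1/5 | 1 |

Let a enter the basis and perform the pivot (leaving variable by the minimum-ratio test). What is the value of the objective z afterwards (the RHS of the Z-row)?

Ratio test on column a — row 1: 23/(11/5) = 115/11; row 2: 8/(19/5) = 40/19; row 3: 1/(2/5) = 5/2. Minimum is 40/19 at row 2 (s_2 leaves); pivot element 19/5.
Pivot on row 2; the Z-row RHS becomes 1 − (-33/5)·(40/19) = 283/19.

283/19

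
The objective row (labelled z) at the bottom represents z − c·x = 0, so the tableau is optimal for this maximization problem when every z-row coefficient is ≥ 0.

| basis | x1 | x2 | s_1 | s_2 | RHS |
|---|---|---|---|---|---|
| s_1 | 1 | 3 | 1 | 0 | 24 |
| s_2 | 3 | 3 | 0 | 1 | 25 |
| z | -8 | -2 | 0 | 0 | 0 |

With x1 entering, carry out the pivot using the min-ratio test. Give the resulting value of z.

Ratio test on column x1 — row 1: 24/1 = 24; row 2: 25/3 = 25/3. Minimum is 25/3 at row 2 (s_2 leaves); pivot element 3.
Pivot on row 2; the z-row RHS becomes 0 − (-8)·(25/3) = 200/3.

200/3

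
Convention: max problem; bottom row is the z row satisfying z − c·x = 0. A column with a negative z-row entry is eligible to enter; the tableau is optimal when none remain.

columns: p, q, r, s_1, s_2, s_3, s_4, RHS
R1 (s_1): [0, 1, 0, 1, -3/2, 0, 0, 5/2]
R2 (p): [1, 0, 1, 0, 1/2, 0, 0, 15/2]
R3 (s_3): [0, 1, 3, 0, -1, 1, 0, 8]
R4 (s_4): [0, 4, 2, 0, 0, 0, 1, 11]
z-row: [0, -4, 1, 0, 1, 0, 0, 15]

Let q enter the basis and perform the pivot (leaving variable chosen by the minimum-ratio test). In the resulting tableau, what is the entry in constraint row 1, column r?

0

Ratio test on column q — row 1: (5/2)/1 = 5/2; row 2: entry 0 ≤ 0; row 3: 8/1 = 8; row 4: 11/4 = 11/4. Minimum is 5/2 at row 1 (s_1 leaves); pivot element 1.
Divide row 1 by 1; eliminate column q from the other rows.
In the new row 1, the r entry is the old entry divided by the pivot: 0/1 = 0.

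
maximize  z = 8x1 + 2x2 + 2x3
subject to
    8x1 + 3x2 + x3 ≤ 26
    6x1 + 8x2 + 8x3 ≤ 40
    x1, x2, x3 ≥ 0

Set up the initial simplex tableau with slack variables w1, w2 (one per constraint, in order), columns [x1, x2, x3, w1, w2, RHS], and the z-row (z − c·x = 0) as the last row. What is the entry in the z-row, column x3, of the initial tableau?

-2

The z-row carries the negated objective coefficients: the x3 entry is -2.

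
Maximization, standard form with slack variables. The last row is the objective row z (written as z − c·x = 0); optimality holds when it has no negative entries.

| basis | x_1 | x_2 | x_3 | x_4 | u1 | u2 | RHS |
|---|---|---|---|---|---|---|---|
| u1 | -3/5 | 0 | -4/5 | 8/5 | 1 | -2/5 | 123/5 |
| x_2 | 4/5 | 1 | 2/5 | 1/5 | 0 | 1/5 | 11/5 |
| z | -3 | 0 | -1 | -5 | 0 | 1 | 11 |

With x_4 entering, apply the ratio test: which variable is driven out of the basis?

Column x_4 entries and ratios — u1: (123/5)/(8/5) = 123/8; x_2: (11/5)/(1/5) = 11.
Smallest ratio is 11 in the row of x_2, so x_2 leaves.

x_2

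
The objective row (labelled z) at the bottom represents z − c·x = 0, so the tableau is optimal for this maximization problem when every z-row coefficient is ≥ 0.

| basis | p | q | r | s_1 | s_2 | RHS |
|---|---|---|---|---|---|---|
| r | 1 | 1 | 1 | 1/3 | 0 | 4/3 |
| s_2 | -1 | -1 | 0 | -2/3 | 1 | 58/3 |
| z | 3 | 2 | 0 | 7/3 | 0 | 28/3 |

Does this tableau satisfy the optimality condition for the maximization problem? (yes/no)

Every z-row coefficient is ≥ 0, so the tableau is optimal.

yes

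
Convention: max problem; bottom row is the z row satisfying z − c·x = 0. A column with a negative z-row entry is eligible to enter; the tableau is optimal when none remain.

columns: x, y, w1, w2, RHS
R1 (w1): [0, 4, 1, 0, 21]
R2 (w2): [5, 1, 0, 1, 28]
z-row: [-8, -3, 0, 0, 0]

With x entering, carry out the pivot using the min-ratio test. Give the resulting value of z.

Ratio test on column x — row 1: entry 0 ≤ 0; row 2: 28/5 = 28/5. Minimum is 28/5 at row 2 (w2 leaves); pivot element 5.
Pivot on row 2; the z-row RHS becomes 0 − (-8)·(28/5) = 224/5.

224/5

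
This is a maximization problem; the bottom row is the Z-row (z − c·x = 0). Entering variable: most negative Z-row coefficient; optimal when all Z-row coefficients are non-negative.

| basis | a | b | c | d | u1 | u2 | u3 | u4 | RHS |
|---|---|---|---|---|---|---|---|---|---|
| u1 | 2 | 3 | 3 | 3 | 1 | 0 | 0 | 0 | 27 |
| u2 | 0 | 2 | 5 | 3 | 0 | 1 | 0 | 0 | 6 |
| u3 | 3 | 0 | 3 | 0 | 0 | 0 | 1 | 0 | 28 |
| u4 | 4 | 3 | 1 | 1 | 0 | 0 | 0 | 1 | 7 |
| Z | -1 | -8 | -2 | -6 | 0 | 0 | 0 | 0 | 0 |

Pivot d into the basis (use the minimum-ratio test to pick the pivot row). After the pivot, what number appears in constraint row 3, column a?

Ratio test on column d — row 1: 27/3 = 9; row 2: 6/3 = 2; row 3: entry 0 ≤ 0; row 4: 7/1 = 7. Minimum is 2 at row 2 (u2 leaves); pivot element 3.
Divide row 2 by 3; eliminate column d from the other rows.
Row 3 update in column a: 3 − 0·0 = 3.

3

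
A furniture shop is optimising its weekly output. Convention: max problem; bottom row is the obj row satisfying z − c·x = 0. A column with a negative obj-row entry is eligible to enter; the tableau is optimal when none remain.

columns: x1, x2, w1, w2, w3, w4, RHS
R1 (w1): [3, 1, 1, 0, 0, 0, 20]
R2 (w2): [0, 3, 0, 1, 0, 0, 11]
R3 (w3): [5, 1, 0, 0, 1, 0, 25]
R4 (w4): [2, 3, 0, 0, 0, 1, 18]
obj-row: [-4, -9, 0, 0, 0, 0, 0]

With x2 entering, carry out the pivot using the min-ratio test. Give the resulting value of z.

33

Ratio test on column x2 — row 1: 20/1 = 20; row 2: 11/3 = 11/3; row 3: 25/1 = 25; row 4: 18/3 = 6. Minimum is 11/3 at row 2 (w2 leaves); pivot element 3.
Pivot on row 2; the obj-row RHS becomes 0 − (-9)·(11/3) = 33.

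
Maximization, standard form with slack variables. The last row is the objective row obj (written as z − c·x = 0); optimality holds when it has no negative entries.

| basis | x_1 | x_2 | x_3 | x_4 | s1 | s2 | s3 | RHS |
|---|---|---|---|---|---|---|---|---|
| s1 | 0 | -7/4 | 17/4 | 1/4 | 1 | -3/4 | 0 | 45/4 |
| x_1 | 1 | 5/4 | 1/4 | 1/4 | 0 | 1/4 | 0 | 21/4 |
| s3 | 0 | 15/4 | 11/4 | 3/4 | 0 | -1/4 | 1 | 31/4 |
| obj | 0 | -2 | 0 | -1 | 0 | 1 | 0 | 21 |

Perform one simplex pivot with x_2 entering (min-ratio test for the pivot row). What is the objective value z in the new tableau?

377/15

Ratio test on column x_2 — row 1: entry -7/4 ≤ 0; row 2: (21/4)/(5/4) = 21/5; row 3: (31/4)/(15/4) = 31/15. Minimum is 31/15 at row 3 (s3 leaves); pivot element 15/4.
Pivot on row 3; the obj-row RHS becomes 21 − (-2)·(31/15) = 377/15.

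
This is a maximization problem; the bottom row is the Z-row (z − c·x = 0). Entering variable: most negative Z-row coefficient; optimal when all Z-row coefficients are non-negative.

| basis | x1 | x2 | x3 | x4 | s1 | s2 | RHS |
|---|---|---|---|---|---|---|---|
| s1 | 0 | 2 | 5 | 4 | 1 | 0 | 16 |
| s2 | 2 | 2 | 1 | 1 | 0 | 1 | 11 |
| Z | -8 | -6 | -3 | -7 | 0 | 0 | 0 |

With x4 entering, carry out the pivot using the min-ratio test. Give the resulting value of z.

28

Ratio test on column x4 — row 1: 16/4 = 4; row 2: 11/1 = 11. Minimum is 4 at row 1 (s1 leaves); pivot element 4.
Pivot on row 1; the Z-row RHS becomes 0 − (-7)·4 = 28.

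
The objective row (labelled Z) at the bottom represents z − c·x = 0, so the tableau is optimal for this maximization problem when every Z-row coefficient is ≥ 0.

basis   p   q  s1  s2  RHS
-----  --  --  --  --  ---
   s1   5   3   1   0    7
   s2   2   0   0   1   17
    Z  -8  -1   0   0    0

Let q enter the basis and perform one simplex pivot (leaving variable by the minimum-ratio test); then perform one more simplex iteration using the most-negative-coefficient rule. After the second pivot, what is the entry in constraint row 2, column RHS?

Ratio test on column q — row 1: 7/3 = 7/3; row 2: entry 0 ≤ 0. Minimum is 7/3 at row 1 (s1 leaves); pivot element 3.
Divide row 1 by 3; eliminate column q from the other rows.
Second iteration: most negative Z-row entry is -19/3 in column p, so p enters.
Ratio test on column p — row 1: (7/3)/(5/3) = 7/5; row 2: 17/2 = 17/2. Minimum is 7/5 at row 1 (q leaves); pivot element 5/3.
Divide row 1 by 5/3; eliminate column p from the other rows.
After both pivots, the entry at constraint row 2, column RHS is 71/5.

71/5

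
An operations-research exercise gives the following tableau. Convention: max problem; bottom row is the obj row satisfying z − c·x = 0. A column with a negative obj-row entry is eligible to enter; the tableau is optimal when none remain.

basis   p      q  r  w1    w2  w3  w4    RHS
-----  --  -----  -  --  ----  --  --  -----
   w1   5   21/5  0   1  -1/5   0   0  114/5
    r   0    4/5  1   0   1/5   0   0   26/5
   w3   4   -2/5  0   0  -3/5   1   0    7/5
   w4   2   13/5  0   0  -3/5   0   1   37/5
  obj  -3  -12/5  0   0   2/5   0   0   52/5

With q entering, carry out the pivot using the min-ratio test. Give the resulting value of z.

224/13

Ratio test on column q — row 1: (114/5)/(21/5) = 38/7; row 2: (26/5)/(4/5) = 13/2; row 3: entry -2/5 ≤ 0; row 4: (37/5)/(13/5) = 37/13. Minimum is 37/13 at row 4 (w4 leaves); pivot element 13/5.
Pivot on row 4; the obj-row RHS becomes 52/5 − (-12/5)·(37/13) = 224/13.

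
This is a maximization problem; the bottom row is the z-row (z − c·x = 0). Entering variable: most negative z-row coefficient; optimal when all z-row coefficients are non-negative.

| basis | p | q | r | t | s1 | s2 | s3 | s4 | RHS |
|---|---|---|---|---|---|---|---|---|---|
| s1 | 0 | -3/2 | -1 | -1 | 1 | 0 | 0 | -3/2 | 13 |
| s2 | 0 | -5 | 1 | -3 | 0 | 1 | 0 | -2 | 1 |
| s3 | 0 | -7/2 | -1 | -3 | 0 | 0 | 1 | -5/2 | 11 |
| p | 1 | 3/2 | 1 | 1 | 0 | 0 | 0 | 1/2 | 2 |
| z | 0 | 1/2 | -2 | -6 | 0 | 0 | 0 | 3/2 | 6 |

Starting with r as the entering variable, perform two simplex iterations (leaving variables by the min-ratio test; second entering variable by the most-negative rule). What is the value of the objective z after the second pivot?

Ratio test on column r — row 1: entry -1 ≤ 0; row 2: 1/1 = 1; row 3: entry -1 ≤ 0; row 4: 2/1 = 2. Minimum is 1 at row 2 (s2 leaves); pivot element 1.
Pivot on row 2; the z-row RHS becomes 6 − (-2)·1 = 8.
Next entering variable (most negative z-row entry -12): t.
Ratio test on column t — row 1: entry -4 ≤ 0; row 2: entry -3 ≤ 0; row 3: entry -6 ≤ 0; row 4: 1/4 = 1/4. Minimum is 1/4 at row 4 (p leaves); pivot element 4.
After the second pivot the z-row RHS is 8 − (-12)·(1/4) = 11.

11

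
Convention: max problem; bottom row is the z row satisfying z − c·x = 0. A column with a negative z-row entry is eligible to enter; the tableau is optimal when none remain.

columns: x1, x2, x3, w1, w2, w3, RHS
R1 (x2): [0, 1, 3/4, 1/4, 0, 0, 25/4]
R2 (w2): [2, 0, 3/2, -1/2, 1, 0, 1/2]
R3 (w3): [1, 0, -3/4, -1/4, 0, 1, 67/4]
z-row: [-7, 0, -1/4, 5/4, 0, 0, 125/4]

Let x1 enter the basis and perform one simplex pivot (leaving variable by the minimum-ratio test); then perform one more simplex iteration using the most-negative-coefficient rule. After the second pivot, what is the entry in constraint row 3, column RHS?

33/2

Ratio test on column x1 — row 1: entry 0 ≤ 0; row 2: (1/2)/2 = 1/4; row 3: (67/4)/1 = 67/4. Minimum is 1/4 at row 2 (w2 leaves); pivot element 2.
Divide row 2 by 2; eliminate column x1 from the other rows.
Second iteration: most negative z-row entry is -1/2 in column w1, so w1 enters.
Ratio test on column w1 — row 1: (25/4)/(1/4) = 25; row 2: entry -1/4 ≤ 0; row 3: entry 0 ≤ 0. Minimum is 25 at row 1 (x2 leaves); pivot element 1/4.
Divide row 1 by 1/4; eliminate column w1 from the other rows.
After both pivots, the entry at constraint row 3, column RHS is 33/2.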